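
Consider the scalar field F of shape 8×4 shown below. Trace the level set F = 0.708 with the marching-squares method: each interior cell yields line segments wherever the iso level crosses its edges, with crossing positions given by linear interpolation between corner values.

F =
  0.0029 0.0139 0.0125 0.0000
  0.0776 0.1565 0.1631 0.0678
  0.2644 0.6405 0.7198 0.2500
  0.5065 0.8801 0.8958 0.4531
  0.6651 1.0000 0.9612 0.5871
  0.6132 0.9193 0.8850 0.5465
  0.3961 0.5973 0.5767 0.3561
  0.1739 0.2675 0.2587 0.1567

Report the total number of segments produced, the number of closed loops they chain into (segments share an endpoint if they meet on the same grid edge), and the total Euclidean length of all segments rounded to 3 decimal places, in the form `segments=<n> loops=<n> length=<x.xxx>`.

cell (1,1): code 0100 → (1.979,2.000)–(2.000,1.851)
cell (1,2): code 1000 → (2.000,2.025)–(1.979,2.000)
cell (2,0): code 0100 → (2.282,1.000)–(3.000,0.539)
cell (2,1): code 1110 → (2.000,1.851)–(2.282,1.000)
cell (2,2): code 1001 → (3.000,2.424)–(2.000,2.025)
cell (3,0): code 0110 → (3.000,0.539)–(4.000,0.128)
cell (3,2): code 1001 → (4.000,2.677)–(3.000,2.424)
cell (4,0): code 0110 → (4.000,0.128)–(5.000,0.310)
cell (4,2): code 1001 → (5.000,2.523)–(4.000,2.677)
cell (5,0): code 0010 → (5.000,0.310)–(5.656,1.000)
cell (5,1): code 0011 → (5.656,1.000)–(5.574,2.000)
cell (5,2): code 0001 → (5.574,2.000)–(5.000,2.523)
total: 12 segments, chained into 1 closed loop(s), length Σ = 9.882930

segments=12 loops=1 length=9.883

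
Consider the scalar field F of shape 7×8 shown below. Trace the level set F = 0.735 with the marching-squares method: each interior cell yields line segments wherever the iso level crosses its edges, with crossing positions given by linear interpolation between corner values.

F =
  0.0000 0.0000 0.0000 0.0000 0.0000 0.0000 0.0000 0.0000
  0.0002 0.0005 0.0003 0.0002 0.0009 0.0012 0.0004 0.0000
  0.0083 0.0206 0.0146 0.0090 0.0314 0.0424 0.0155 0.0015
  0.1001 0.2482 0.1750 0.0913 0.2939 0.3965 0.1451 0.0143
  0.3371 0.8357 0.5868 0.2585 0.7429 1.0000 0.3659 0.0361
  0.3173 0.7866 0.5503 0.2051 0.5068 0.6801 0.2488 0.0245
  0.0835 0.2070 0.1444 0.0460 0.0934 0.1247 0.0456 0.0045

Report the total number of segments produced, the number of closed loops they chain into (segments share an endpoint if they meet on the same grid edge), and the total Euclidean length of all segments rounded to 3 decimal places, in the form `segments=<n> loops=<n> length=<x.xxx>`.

cell (3,0): code 0100 → (3.829,1.000)–(4.000,0.798)
cell (3,1): code 1000 → (4.000,1.405)–(3.829,1.000)
cell (3,3): code 0100 → (3.982,4.000)–(4.000,3.984)
cell (3,4): code 1100 → (3.561,5.000)–(3.982,4.000)
cell (3,5): code 1000 → (4.000,5.418)–(3.561,5.000)
cell (4,0): code 0110 → (4.000,0.798)–(5.000,0.890)
cell (4,1): code 1001 → (5.000,1.218)–(4.000,1.405)
cell (4,3): code 0010 → (4.000,3.984)–(4.033,4.000)
cell (4,4): code 0011 → (4.033,4.000)–(4.828,5.000)
cell (4,5): code 0001 → (4.828,5.000)–(4.000,5.418)
cell (5,0): code 0010 → (5.000,0.890)–(5.089,1.000)
cell (5,1): code 0001 → (5.089,1.000)–(5.000,1.218)
total: 12 segments, chained into 2 closed loop(s), length Σ = 7.060894

segments=12 loops=2 length=7.061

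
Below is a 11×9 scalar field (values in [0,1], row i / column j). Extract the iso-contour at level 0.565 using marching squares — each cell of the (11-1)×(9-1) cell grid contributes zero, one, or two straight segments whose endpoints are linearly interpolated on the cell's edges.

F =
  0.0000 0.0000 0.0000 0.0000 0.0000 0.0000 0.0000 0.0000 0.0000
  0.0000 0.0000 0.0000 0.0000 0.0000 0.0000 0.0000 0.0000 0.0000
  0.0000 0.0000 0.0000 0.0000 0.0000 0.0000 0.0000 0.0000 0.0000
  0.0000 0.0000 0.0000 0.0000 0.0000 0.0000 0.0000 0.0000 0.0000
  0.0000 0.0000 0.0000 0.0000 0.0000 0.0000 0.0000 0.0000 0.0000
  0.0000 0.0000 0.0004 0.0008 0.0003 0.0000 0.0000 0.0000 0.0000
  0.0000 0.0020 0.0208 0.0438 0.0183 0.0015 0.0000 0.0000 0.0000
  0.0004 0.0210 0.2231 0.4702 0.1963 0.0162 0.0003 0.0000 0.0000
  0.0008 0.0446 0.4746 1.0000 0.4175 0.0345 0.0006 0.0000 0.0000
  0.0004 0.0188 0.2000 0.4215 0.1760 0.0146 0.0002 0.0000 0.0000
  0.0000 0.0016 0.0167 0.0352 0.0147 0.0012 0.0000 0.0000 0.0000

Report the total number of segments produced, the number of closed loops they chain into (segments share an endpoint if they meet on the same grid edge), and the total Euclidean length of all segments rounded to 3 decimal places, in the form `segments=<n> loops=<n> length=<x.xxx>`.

cell (7,2): code 0100 → (7.179,3.000)–(8.000,2.172)
cell (7,3): code 1000 → (8.000,3.747)–(7.179,3.000)
cell (8,2): code 0010 → (8.000,2.172)–(8.752,3.000)
cell (8,3): code 0001 → (8.752,3.000)–(8.000,3.747)
total: 4 segments, chained into 1 closed loop(s), length Σ = 4.454116

segments=4 loops=1 length=4.454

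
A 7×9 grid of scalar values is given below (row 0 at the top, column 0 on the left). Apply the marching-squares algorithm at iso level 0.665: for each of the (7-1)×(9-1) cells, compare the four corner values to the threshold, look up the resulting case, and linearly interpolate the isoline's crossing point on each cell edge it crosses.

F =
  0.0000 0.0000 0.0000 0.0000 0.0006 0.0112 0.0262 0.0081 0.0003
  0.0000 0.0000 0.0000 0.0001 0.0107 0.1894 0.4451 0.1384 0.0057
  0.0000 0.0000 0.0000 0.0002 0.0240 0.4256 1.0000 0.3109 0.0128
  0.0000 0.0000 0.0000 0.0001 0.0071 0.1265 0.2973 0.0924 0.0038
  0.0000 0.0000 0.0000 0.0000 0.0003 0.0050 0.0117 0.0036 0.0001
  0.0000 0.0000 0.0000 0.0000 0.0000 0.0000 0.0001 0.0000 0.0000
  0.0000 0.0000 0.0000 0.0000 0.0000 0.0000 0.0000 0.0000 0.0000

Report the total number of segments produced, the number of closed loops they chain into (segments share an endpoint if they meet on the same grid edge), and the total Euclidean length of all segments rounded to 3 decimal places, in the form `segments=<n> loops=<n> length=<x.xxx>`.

segments=4 loops=1 length=3.049

cell (1,5): code 0100 → (1.396,6.000)–(2.000,5.417)
cell (1,6): code 1000 → (2.000,6.486)–(1.396,6.000)
cell (2,5): code 0010 → (2.000,5.417)–(2.477,6.000)
cell (2,6): code 0001 → (2.477,6.000)–(2.000,6.486)
total: 4 segments, chained into 1 closed loop(s), length Σ = 3.048683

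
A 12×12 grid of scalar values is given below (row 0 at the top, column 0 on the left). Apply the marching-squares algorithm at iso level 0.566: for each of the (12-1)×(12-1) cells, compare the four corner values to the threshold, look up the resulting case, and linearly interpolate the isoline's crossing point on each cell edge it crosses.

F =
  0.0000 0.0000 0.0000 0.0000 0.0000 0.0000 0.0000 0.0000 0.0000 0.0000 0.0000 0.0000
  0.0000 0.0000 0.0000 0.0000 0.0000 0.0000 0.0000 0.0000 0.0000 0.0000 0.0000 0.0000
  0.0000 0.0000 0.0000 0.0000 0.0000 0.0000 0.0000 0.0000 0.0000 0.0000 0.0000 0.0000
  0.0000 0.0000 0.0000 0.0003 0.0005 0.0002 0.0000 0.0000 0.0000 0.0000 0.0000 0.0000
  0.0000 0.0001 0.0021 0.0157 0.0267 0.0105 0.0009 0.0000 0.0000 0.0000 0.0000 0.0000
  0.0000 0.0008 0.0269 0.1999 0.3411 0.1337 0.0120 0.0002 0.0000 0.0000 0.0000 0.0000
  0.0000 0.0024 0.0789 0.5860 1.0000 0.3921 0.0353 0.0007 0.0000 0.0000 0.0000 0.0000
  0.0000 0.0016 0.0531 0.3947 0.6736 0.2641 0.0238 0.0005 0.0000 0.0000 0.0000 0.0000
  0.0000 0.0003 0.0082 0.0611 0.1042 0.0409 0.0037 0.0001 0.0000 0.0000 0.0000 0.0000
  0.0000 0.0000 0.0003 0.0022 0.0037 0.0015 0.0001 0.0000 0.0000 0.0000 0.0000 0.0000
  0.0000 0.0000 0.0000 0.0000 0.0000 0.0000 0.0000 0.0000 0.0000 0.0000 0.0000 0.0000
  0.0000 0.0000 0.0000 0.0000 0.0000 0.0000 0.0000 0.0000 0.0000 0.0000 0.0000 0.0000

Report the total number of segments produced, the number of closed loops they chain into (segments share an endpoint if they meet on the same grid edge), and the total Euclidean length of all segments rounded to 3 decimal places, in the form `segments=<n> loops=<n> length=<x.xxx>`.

segments=8 loops=1 length=5.254

cell (5,2): code 0100 → (5.948,3.000)–(6.000,2.961)
cell (5,3): code 1100 → (5.341,4.000)–(5.948,3.000)
cell (5,4): code 1000 → (6.000,4.714)–(5.341,4.000)
cell (6,2): code 0010 → (6.000,2.961)–(6.105,3.000)
cell (6,3): code 0111 → (6.105,3.000)–(7.000,3.614)
cell (6,4): code 1001 → (7.000,4.263)–(6.000,4.714)
cell (7,3): code 0010 → (7.000,3.614)–(7.189,4.000)
cell (7,4): code 0001 → (7.189,4.000)–(7.000,4.263)
total: 8 segments, chained into 1 closed loop(s), length Σ = 5.254123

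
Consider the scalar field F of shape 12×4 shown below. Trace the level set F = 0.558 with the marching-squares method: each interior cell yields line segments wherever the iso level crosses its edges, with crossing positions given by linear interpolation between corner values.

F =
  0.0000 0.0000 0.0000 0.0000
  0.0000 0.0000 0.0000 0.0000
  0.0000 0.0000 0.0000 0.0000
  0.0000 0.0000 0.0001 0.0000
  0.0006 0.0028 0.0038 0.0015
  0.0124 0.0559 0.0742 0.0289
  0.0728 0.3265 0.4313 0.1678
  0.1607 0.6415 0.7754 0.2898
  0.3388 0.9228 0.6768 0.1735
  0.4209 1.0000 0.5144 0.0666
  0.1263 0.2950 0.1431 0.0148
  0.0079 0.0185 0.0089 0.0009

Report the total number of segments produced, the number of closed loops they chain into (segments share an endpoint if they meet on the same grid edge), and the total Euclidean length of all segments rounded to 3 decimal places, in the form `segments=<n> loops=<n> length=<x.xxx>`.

segments=10 loops=1 length=8.430

cell (6,0): code 0100 → (6.735,1.000)–(7.000,0.826)
cell (6,1): code 1100 → (6.368,2.000)–(6.735,1.000)
cell (6,2): code 1000 → (7.000,2.448)–(6.368,2.000)
cell (7,0): code 0110 → (7.000,0.826)–(8.000,0.375)
cell (7,2): code 1001 → (8.000,2.236)–(7.000,2.448)
cell (8,0): code 0110 → (8.000,0.375)–(9.000,0.237)
cell (8,1): code 1011 → (9.000,1.910)–(8.732,2.000)
cell (8,2): code 0001 → (8.732,2.000)–(8.000,2.236)
cell (9,0): code 0010 → (9.000,0.237)–(9.627,1.000)
cell (9,1): code 0001 → (9.627,1.000)–(9.000,1.910)
total: 10 segments, chained into 1 closed loop(s), length Σ = 8.429791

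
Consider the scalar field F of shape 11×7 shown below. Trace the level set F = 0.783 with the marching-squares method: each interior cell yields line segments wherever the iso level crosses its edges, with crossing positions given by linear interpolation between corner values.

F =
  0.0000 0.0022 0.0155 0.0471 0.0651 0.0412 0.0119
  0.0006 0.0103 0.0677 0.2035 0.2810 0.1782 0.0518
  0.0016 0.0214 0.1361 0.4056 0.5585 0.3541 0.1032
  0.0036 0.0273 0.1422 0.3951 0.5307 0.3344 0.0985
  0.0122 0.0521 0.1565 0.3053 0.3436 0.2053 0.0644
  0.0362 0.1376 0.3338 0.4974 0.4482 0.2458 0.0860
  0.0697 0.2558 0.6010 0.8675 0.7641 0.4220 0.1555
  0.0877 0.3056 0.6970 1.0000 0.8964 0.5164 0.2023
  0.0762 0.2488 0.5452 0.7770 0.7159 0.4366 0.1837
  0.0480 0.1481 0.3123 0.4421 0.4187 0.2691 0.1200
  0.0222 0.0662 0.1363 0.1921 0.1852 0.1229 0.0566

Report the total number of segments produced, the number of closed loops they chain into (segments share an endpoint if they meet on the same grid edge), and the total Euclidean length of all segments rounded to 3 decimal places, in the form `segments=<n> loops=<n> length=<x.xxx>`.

cell (5,2): code 0100 → (5.772,3.000)–(6.000,2.683)
cell (5,3): code 1000 → (6.000,3.817)–(5.772,3.000)
cell (6,2): code 0110 → (6.000,2.683)–(7.000,2.284)
cell (6,3): code 1101 → (6.143,4.000)–(6.000,3.817)
cell (6,4): code 1000 → (7.000,4.298)–(6.143,4.000)
cell (7,2): code 0010 → (7.000,2.284)–(7.973,3.000)
cell (7,3): code 0011 → (7.973,3.000)–(7.628,4.000)
cell (7,4): code 0001 → (7.628,4.000)–(7.000,4.298)
total: 8 segments, chained into 1 closed loop(s), length Σ = 6.417068

segments=8 loops=1 length=6.417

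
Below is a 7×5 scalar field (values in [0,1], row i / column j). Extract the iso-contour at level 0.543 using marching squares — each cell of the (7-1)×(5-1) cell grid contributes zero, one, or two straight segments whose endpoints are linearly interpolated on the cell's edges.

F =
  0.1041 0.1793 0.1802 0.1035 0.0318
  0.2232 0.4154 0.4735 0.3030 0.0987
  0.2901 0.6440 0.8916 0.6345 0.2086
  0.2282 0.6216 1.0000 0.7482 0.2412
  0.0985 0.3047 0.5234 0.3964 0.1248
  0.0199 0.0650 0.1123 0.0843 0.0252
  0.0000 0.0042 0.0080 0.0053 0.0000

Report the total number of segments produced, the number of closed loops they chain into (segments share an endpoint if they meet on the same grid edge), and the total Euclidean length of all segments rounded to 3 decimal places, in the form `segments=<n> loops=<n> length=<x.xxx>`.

segments=10 loops=1 length=8.440

cell (1,0): code 0100 → (1.558,1.000)–(2.000,0.715)
cell (1,1): code 1100 → (1.166,2.000)–(1.558,1.000)
cell (1,2): code 1100 → (1.724,3.000)–(1.166,2.000)
cell (1,3): code 1000 → (2.000,3.215)–(1.724,3.000)
cell (2,0): code 0110 → (2.000,0.715)–(3.000,0.800)
cell (2,3): code 1001 → (3.000,3.405)–(2.000,3.215)
cell (3,0): code 0010 → (3.000,0.800)–(3.248,1.000)
cell (3,1): code 0011 → (3.248,1.000)–(3.959,2.000)
cell (3,2): code 0011 → (3.959,2.000)–(3.583,3.000)
cell (3,3): code 0001 → (3.583,3.000)–(3.000,3.405)
total: 10 segments, chained into 1 closed loop(s), length Σ = 8.439936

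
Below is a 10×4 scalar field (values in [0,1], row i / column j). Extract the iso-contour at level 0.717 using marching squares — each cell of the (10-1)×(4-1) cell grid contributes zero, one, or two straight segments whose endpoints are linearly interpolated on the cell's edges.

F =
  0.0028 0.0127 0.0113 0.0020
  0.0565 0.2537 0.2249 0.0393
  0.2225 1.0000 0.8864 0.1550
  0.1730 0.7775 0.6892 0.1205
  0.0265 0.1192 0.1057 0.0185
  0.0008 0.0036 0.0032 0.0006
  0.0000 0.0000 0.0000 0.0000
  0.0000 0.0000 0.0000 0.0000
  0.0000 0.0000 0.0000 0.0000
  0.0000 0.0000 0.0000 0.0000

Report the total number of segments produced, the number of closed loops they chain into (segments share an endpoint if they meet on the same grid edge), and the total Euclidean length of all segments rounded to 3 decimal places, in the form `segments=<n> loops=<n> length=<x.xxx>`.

cell (1,0): code 0100 → (1.621,1.000)–(2.000,0.636)
cell (1,1): code 1100 → (1.744,2.000)–(1.621,1.000)
cell (1,2): code 1000 → (2.000,2.232)–(1.744,2.000)
cell (2,0): code 0110 → (2.000,0.636)–(3.000,0.900)
cell (2,1): code 1011 → (3.000,1.685)–(2.859,2.000)
cell (2,2): code 0001 → (2.859,2.000)–(2.000,2.232)
cell (3,0): code 0010 → (3.000,0.900)–(3.092,1.000)
cell (3,1): code 0001 → (3.092,1.000)–(3.000,1.685)
total: 8 segments, chained into 1 closed loop(s), length Σ = 4.974537

segments=8 loops=1 length=4.975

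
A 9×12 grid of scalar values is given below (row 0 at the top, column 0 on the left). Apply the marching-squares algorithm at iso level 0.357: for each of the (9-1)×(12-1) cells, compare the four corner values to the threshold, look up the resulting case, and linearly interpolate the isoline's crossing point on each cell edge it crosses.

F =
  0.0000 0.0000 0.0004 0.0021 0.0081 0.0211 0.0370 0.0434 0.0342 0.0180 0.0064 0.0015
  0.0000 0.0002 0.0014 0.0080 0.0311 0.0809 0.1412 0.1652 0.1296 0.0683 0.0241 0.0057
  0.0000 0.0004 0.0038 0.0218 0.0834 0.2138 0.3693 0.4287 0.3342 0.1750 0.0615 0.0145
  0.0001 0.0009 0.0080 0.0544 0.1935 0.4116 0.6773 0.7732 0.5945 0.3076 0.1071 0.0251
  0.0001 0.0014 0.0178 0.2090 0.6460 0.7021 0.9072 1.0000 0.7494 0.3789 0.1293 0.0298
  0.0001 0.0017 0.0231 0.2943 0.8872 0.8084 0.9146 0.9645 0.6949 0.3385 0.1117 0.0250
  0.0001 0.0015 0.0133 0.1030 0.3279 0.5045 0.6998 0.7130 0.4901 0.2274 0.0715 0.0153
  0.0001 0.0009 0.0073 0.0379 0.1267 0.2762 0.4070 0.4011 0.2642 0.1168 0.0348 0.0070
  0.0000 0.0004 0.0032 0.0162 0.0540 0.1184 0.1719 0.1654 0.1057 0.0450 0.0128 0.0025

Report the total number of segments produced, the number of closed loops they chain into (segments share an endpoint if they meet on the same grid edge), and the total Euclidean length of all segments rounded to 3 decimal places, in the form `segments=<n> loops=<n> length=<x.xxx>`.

cell (1,5): code 0100 → (1.946,6.000)–(2.000,5.921)
cell (1,6): code 1100 → (1.728,7.000)–(1.946,6.000)
cell (1,7): code 1000 → (2.000,7.759)–(1.728,7.000)
cell (2,4): code 0100 → (2.724,5.000)–(3.000,4.750)
cell (2,5): code 1110 → (2.000,5.921)–(2.724,5.000)
cell (2,7): code 1101 → (2.088,8.000)–(2.000,7.759)
cell (2,8): code 1000 → (3.000,8.828)–(2.088,8.000)
cell (3,3): code 0100 → (3.361,4.000)–(4.000,3.339)
cell (3,4): code 1110 → (3.000,4.750)–(3.361,4.000)
cell (3,8): code 1101 → (3.693,9.000)–(3.000,8.828)
cell (3,9): code 1000 → (4.000,9.088)–(3.693,9.000)
cell (4,3): code 0110 → (4.000,3.339)–(5.000,3.106)
cell (4,8): code 1011 → (5.000,8.948)–(4.542,9.000)
cell (4,9): code 0001 → (4.542,9.000)–(4.000,9.088)
cell (5,3): code 0010 → (5.000,3.106)–(5.948,4.000)
cell (5,4): code 0111 → (5.948,4.000)–(6.000,4.165)
cell (5,8): code 1001 → (6.000,8.507)–(5.000,8.948)
cell (6,4): code 0010 → (6.000,4.165)–(6.646,5.000)
cell (6,5): code 0111 → (6.646,5.000)–(7.000,5.618)
cell (6,7): code 1011 → (7.000,7.322)–(6.589,8.000)
cell (6,8): code 0001 → (6.589,8.000)–(6.000,8.507)
cell (7,5): code 0010 → (7.000,5.618)–(7.213,6.000)
cell (7,6): code 0011 → (7.213,6.000)–(7.187,7.000)
cell (7,7): code 0001 → (7.187,7.000)–(7.000,7.322)
total: 24 segments, chained into 1 closed loop(s), length Σ = 17.496684

segments=24 loops=1 length=17.497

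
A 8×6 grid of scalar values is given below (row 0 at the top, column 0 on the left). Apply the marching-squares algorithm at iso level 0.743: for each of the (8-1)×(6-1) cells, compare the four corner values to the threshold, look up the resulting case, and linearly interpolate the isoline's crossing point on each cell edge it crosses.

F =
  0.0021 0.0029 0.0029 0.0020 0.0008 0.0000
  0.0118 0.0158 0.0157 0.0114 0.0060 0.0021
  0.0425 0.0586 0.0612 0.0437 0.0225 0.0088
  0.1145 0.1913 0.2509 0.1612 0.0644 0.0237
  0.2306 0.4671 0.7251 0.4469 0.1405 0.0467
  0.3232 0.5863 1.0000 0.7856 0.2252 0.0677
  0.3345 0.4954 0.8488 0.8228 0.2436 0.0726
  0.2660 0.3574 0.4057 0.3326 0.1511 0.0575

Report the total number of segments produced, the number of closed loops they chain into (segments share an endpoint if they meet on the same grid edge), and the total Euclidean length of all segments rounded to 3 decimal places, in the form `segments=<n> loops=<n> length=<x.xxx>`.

segments=8 loops=1 length=6.207

cell (4,1): code 0100 → (4.065,2.000)–(5.000,1.379)
cell (4,2): code 1100 → (4.874,3.000)–(4.065,2.000)
cell (4,3): code 1000 → (5.000,3.076)–(4.874,3.000)
cell (5,1): code 0110 → (5.000,1.379)–(6.000,1.701)
cell (5,3): code 1001 → (6.000,3.138)–(5.000,3.076)
cell (6,1): code 0010 → (6.000,1.701)–(6.239,2.000)
cell (6,2): code 0011 → (6.239,2.000)–(6.163,3.000)
cell (6,3): code 0001 → (6.163,3.000)–(6.000,3.138)
total: 8 segments, chained into 1 closed loop(s), length Σ = 6.207270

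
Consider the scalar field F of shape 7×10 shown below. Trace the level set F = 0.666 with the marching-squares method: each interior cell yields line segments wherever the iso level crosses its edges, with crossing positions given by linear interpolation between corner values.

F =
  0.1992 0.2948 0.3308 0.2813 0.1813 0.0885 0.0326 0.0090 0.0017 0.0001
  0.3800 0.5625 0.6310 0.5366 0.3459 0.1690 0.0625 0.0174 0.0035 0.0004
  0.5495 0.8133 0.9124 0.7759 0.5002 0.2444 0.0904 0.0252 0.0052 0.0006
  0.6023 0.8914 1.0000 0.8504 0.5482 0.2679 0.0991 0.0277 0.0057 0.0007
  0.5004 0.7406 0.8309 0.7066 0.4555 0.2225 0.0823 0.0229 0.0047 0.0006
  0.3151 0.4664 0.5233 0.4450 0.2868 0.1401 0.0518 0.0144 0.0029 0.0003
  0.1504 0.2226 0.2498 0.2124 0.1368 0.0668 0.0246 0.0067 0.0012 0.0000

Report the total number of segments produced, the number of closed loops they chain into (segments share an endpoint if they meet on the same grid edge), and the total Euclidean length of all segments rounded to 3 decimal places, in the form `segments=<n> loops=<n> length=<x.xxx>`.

cell (1,0): code 0100 → (1.413,1.000)–(2.000,0.442)
cell (1,1): code 1100 → (1.124,2.000)–(1.413,1.000)
cell (1,2): code 1100 → (1.541,3.000)–(1.124,2.000)
cell (1,3): code 1000 → (2.000,3.399)–(1.541,3.000)
cell (2,0): code 0110 → (2.000,0.442)–(3.000,0.220)
cell (2,3): code 1001 → (3.000,3.610)–(2.000,3.399)
cell (3,0): code 0110 → (3.000,0.220)–(4.000,0.689)
cell (3,3): code 1001 → (4.000,3.162)–(3.000,3.610)
cell (4,0): code 0010 → (4.000,0.689)–(4.272,1.000)
cell (4,1): code 0011 → (4.272,1.000)–(4.536,2.000)
cell (4,2): code 0011 → (4.536,2.000)–(4.155,3.000)
cell (4,3): code 0001 → (4.155,3.000)–(4.000,3.162)
total: 12 segments, chained into 1 closed loop(s), length Σ = 10.530670

segments=12 loops=1 length=10.531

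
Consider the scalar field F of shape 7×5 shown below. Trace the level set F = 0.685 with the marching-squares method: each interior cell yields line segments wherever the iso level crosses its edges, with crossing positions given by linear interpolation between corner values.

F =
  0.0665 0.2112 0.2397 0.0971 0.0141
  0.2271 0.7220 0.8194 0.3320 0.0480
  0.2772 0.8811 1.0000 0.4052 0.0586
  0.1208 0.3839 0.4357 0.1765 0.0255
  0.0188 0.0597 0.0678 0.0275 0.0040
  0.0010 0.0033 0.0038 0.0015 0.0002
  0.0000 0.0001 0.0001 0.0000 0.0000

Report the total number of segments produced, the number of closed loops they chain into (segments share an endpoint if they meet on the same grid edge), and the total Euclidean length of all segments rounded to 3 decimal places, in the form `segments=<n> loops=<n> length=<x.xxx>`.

cell (0,0): code 0100 → (0.928,1.000)–(1.000,0.925)
cell (0,1): code 1100 → (0.768,2.000)–(0.928,1.000)
cell (0,2): code 1000 → (1.000,2.276)–(0.768,2.000)
cell (1,0): code 0110 → (1.000,0.925)–(2.000,0.675)
cell (1,2): code 1001 → (2.000,2.530)–(1.000,2.276)
cell (2,0): code 0010 → (2.000,0.675)–(2.394,1.000)
cell (2,1): code 0011 → (2.394,1.000)–(2.558,2.000)
cell (2,2): code 0001 → (2.558,2.000)–(2.000,2.530)
total: 8 segments, chained into 1 closed loop(s), length Σ = 5.833139

segments=8 loops=1 length=5.833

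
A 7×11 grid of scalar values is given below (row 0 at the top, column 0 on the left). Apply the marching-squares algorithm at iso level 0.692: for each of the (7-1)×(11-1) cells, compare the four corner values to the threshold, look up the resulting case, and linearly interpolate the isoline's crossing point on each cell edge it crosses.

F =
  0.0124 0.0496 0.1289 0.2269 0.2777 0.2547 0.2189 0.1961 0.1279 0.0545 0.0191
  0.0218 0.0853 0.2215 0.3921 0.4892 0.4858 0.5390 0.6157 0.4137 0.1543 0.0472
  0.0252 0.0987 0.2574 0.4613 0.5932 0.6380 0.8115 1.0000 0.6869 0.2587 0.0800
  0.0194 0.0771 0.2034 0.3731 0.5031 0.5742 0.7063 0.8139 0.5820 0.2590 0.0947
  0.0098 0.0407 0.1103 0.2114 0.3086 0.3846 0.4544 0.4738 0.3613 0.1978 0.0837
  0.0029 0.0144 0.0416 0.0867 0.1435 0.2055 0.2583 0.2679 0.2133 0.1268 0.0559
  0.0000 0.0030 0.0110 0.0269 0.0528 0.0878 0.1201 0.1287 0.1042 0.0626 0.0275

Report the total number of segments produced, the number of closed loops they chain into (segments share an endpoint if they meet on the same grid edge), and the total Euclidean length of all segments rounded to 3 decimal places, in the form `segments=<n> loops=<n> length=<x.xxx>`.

cell (1,5): code 0100 → (1.561,6.000)–(2.000,5.311)
cell (1,6): code 1100 → (1.199,7.000)–(1.561,6.000)
cell (1,7): code 1000 → (2.000,7.984)–(1.199,7.000)
cell (2,5): code 0110 → (2.000,5.311)–(3.000,5.892)
cell (2,7): code 1001 → (3.000,7.526)–(2.000,7.984)
cell (3,5): code 0010 → (3.000,5.892)–(3.057,6.000)
cell (3,6): code 0011 → (3.057,6.000)–(3.358,7.000)
cell (3,7): code 0001 → (3.358,7.000)–(3.000,7.526)
total: 8 segments, chained into 1 closed loop(s), length Σ = 7.208371

segments=8 loops=1 length=7.208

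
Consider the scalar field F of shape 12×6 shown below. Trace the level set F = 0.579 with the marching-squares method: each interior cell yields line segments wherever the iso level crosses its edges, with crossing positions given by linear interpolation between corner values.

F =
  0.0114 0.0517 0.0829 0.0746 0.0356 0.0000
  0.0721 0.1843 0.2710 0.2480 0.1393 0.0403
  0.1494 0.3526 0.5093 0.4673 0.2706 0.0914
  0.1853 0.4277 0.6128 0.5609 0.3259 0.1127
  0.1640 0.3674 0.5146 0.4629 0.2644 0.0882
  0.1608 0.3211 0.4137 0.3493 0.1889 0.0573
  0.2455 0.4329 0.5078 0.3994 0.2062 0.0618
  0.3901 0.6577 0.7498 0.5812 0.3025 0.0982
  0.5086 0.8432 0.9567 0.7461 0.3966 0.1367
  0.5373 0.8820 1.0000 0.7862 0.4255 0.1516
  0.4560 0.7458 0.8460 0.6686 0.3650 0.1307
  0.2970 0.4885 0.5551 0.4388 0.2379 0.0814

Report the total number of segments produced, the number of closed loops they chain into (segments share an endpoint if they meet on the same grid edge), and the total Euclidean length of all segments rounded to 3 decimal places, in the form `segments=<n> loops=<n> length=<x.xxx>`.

segments=18 loops=2 length=14.814

cell (2,1): code 0100 → (2.673,2.000)–(3.000,1.817)
cell (2,2): code 1000 → (3.000,2.651)–(2.673,2.000)
cell (3,1): code 0010 → (3.000,1.817)–(3.344,2.000)
cell (3,2): code 0001 → (3.344,2.000)–(3.000,2.651)
cell (6,0): code 0100 → (6.650,1.000)–(7.000,0.706)
cell (6,1): code 1100 → (6.294,2.000)–(6.650,1.000)
cell (6,2): code 1100 → (6.988,3.000)–(6.294,2.000)
cell (6,3): code 1000 → (7.000,3.008)–(6.988,3.000)
cell (7,0): code 0110 → (7.000,0.706)–(8.000,0.210)
cell (7,3): code 1001 → (8.000,3.478)–(7.000,3.008)
cell (8,0): code 0110 → (8.000,0.210)–(9.000,0.121)
cell (8,3): code 1001 → (9.000,3.574)–(8.000,3.478)
cell (9,0): code 0110 → (9.000,0.121)–(10.000,0.424)
cell (9,3): code 1001 → (10.000,3.295)–(9.000,3.574)
cell (10,0): code 0010 → (10.000,0.424)–(10.648,1.000)
cell (10,1): code 0011 → (10.648,1.000)–(10.918,2.000)
cell (10,2): code 0011 → (10.918,2.000)–(10.390,3.000)
cell (10,3): code 0001 → (10.390,3.000)–(10.000,3.295)
total: 18 segments, chained into 2 closed loop(s), length Σ = 14.814448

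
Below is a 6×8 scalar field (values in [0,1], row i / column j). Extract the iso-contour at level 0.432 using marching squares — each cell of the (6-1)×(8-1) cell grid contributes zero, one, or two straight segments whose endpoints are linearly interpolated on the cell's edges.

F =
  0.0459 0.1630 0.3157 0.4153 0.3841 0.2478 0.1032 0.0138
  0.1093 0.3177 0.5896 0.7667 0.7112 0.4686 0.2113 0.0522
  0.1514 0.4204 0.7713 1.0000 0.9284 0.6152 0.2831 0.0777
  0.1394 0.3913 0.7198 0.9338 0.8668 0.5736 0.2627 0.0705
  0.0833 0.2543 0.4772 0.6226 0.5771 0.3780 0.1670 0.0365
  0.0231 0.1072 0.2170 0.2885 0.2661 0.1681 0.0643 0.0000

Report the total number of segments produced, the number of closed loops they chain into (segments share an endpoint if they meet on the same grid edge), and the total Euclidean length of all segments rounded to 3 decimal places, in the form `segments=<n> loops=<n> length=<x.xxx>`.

cell (0,1): code 0100 → (0.425,2.000)–(1.000,1.420)
cell (0,2): code 1100 → (0.048,3.000)–(0.425,2.000)
cell (0,3): code 1100 → (0.146,4.000)–(0.048,3.000)
cell (0,4): code 1100 → (0.834,5.000)–(0.146,4.000)
cell (0,5): code 1000 → (1.000,5.142)–(0.834,5.000)
cell (1,1): code 0110 → (1.000,1.420)–(2.000,1.033)
cell (1,5): code 1001 → (2.000,5.552)–(1.000,5.142)
cell (2,1): code 0110 → (2.000,1.033)–(3.000,1.124)
cell (2,5): code 1001 → (3.000,5.455)–(2.000,5.552)
cell (3,1): code 0110 → (3.000,1.124)–(4.000,1.797)
cell (3,4): code 1011 → (4.000,4.729)–(3.724,5.000)
cell (3,5): code 0001 → (3.724,5.000)–(3.000,5.455)
cell (4,1): code 0010 → (4.000,1.797)–(4.174,2.000)
cell (4,2): code 0011 → (4.174,2.000)–(4.570,3.000)
cell (4,3): code 0011 → (4.570,3.000)–(4.467,4.000)
cell (4,4): code 0001 → (4.467,4.000)–(4.000,4.729)
total: 16 segments, chained into 1 closed loop(s), length Σ = 14.145563

segments=16 loops=1 length=14.146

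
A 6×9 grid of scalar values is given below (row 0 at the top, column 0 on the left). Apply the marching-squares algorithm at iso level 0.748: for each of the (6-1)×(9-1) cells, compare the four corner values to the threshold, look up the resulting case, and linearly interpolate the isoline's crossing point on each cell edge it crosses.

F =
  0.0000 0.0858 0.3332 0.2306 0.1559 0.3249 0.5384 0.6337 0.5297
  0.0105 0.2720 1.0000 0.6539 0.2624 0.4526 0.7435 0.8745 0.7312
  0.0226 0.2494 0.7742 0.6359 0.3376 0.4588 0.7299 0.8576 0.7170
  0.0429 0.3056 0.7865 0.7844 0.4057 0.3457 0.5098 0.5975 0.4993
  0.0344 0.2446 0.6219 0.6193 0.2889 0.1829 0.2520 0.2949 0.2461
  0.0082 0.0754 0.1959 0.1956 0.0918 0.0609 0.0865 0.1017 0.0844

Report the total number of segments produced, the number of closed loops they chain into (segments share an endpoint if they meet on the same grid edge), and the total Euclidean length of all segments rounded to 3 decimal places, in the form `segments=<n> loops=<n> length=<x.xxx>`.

segments=16 loops=2 length=13.351

cell (0,1): code 0100 → (0.622,2.000)–(1.000,1.654)
cell (0,2): code 1000 → (1.000,2.728)–(0.622,2.000)
cell (0,6): code 0100 → (0.475,7.000)–(1.000,6.034)
cell (0,7): code 1000 → (1.000,7.883)–(0.475,7.000)
cell (1,1): code 0110 → (1.000,1.654)–(2.000,1.950)
cell (1,2): code 1001 → (2.000,2.189)–(1.000,2.728)
cell (1,6): code 0110 → (1.000,6.034)–(2.000,6.142)
cell (1,7): code 1001 → (2.000,7.780)–(1.000,7.883)
cell (2,1): code 0110 → (2.000,1.950)–(3.000,1.920)
cell (2,2): code 1101 → (2.755,3.000)–(2.000,2.189)
cell (2,3): code 1000 → (3.000,3.096)–(2.755,3.000)
cell (2,6): code 0010 → (2.000,6.142)–(2.421,7.000)
cell (2,7): code 0001 → (2.421,7.000)–(2.000,7.780)
cell (3,1): code 0010 → (3.000,1.920)–(3.234,2.000)
cell (3,2): code 0011 → (3.234,2.000)–(3.220,3.000)
cell (3,3): code 0001 → (3.220,3.000)–(3.000,3.096)
total: 16 segments, chained into 2 closed loop(s), length Σ = 13.350707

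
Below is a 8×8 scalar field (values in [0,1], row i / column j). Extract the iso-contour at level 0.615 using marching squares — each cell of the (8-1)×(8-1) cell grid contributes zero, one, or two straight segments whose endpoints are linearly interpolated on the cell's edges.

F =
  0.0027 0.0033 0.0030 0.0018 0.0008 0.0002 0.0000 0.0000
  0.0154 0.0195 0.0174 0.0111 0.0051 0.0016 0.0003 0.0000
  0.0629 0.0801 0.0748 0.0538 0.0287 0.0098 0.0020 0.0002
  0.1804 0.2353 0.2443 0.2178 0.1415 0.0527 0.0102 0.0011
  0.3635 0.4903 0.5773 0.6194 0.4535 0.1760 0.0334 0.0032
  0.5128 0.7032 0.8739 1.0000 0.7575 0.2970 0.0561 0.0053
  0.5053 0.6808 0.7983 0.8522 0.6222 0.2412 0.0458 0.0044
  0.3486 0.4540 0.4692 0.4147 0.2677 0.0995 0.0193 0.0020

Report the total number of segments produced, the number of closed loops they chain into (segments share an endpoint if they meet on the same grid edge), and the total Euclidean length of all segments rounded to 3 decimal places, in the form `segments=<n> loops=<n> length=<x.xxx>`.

cell (3,2): code 0100 → (3.989,3.000)–(4.000,2.895)
cell (3,3): code 1000 → (4.000,3.027)–(3.989,3.000)
cell (4,0): code 0100 → (4.586,1.000)–(5.000,0.537)
cell (4,1): code 1100 → (4.127,2.000)–(4.586,1.000)
cell (4,2): code 1110 → (4.000,2.895)–(4.127,2.000)
cell (4,3): code 1101 → (4.531,4.000)–(4.000,3.027)
cell (4,4): code 1000 → (5.000,4.309)–(4.531,4.000)
cell (5,0): code 0110 → (5.000,0.537)–(6.000,0.625)
cell (5,4): code 1001 → (6.000,4.019)–(5.000,4.309)
cell (6,0): code 0010 → (6.000,0.625)–(6.290,1.000)
cell (6,1): code 0011 → (6.290,1.000)–(6.557,2.000)
cell (6,2): code 0011 → (6.557,2.000)–(6.542,3.000)
cell (6,3): code 0011 → (6.542,3.000)–(6.020,4.000)
cell (6,4): code 0001 → (6.020,4.000)–(6.000,4.019)
total: 14 segments, chained into 1 closed loop(s), length Σ = 10.140676

segments=14 loops=1 length=10.141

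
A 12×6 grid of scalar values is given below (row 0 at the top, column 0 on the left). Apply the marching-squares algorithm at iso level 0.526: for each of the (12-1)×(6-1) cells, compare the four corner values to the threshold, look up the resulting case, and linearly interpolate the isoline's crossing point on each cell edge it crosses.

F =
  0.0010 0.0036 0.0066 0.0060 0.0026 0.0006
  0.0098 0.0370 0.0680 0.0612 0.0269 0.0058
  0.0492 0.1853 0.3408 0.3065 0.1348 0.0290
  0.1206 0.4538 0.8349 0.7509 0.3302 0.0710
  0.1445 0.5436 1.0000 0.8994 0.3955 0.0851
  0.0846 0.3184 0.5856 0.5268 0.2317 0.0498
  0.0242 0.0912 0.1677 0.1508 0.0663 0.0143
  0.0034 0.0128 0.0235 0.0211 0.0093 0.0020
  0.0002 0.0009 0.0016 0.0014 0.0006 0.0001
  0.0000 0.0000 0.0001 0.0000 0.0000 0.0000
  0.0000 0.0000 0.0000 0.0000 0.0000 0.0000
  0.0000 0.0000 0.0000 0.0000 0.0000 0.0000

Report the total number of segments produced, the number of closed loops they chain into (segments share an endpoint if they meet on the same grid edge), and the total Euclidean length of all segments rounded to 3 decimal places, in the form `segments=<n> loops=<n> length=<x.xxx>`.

segments=12 loops=1 length=8.631

cell (2,1): code 0100 → (2.375,2.000)–(3.000,1.189)
cell (2,2): code 1100 → (2.494,3.000)–(2.375,2.000)
cell (2,3): code 1000 → (3.000,3.535)–(2.494,3.000)
cell (3,0): code 0100 → (3.804,1.000)–(4.000,0.956)
cell (3,1): code 1110 → (3.000,1.189)–(3.804,1.000)
cell (3,3): code 1001 → (4.000,3.741)–(3.000,3.535)
cell (4,0): code 0010 → (4.000,0.956)–(4.078,1.000)
cell (4,1): code 0111 → (4.078,1.000)–(5.000,1.777)
cell (4,3): code 1001 → (5.000,3.003)–(4.000,3.741)
cell (5,1): code 0010 → (5.000,1.777)–(5.143,2.000)
cell (5,2): code 0011 → (5.143,2.000)–(5.002,3.000)
cell (5,3): code 0001 → (5.002,3.000)–(5.000,3.003)
total: 12 segments, chained into 1 closed loop(s), length Σ = 8.631209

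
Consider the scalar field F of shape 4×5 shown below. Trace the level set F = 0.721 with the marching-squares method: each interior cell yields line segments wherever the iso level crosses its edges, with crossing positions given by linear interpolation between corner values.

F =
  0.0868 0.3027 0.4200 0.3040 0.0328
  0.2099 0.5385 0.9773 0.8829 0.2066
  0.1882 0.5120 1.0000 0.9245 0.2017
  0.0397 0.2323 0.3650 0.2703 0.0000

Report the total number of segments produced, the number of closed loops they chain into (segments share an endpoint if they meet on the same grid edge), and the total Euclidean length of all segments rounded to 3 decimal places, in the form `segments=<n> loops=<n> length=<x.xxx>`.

segments=8 loops=1 length=6.277

cell (0,1): code 0100 → (0.540,2.000)–(1.000,1.416)
cell (0,2): code 1100 → (0.720,3.000)–(0.540,2.000)
cell (0,3): code 1000 → (1.000,3.239)–(0.720,3.000)
cell (1,1): code 0110 → (1.000,1.416)–(2.000,1.428)
cell (1,3): code 1001 → (2.000,3.282)–(1.000,3.239)
cell (2,1): code 0010 → (2.000,1.428)–(2.439,2.000)
cell (2,2): code 0011 → (2.439,2.000)–(2.311,3.000)
cell (2,3): code 0001 → (2.311,3.000)–(2.000,3.282)
total: 8 segments, chained into 1 closed loop(s), length Σ = 6.277431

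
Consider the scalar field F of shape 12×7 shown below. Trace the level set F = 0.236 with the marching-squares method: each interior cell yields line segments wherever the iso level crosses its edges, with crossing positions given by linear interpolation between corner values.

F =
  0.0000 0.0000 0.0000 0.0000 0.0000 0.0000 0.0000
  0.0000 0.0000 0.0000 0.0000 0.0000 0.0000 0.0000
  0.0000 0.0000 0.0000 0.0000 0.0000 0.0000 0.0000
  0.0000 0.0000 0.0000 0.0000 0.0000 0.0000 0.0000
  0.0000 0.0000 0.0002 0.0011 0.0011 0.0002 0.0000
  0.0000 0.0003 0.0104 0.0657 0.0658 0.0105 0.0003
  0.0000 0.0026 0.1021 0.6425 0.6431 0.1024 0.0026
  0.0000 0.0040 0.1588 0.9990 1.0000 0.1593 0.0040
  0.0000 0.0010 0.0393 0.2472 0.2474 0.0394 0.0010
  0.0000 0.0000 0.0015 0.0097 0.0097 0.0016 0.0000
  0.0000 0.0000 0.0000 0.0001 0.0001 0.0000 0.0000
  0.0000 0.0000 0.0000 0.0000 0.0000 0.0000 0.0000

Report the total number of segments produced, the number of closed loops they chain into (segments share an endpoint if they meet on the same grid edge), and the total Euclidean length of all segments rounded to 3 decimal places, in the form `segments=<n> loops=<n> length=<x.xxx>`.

cell (5,2): code 0100 → (5.295,3.000)–(6.000,2.248)
cell (5,3): code 1100 → (5.295,4.000)–(5.295,3.000)
cell (5,4): code 1000 → (6.000,4.753)–(5.295,4.000)
cell (6,2): code 0110 → (6.000,2.248)–(7.000,2.092)
cell (6,4): code 1001 → (7.000,4.909)–(6.000,4.753)
cell (7,2): code 0110 → (7.000,2.092)–(8.000,2.946)
cell (7,4): code 1001 → (8.000,4.055)–(7.000,4.909)
cell (8,2): code 0010 → (8.000,2.946)–(8.047,3.000)
cell (8,3): code 0011 → (8.047,3.000)–(8.048,4.000)
cell (8,4): code 0001 → (8.048,4.000)–(8.000,4.055)
total: 10 segments, chained into 1 closed loop(s), length Σ = 8.861138

segments=10 loops=1 length=8.861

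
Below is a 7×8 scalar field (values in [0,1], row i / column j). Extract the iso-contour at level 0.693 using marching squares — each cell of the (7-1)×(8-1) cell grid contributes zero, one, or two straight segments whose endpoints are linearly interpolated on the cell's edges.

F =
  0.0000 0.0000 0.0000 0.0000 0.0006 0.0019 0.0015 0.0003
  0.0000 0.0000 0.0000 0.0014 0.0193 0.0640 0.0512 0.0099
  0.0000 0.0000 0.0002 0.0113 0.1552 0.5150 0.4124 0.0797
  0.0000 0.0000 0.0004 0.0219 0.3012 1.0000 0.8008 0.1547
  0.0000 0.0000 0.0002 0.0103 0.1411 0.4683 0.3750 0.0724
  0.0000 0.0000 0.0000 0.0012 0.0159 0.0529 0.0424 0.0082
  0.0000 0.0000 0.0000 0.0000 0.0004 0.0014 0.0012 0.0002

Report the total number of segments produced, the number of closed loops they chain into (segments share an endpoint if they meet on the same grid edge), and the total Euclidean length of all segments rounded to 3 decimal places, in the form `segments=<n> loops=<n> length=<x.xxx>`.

segments=6 loops=1 length=4.236

cell (2,4): code 0100 → (2.367,5.000)–(3.000,4.561)
cell (2,5): code 1100 → (2.722,6.000)–(2.367,5.000)
cell (2,6): code 1000 → (3.000,6.167)–(2.722,6.000)
cell (3,4): code 0010 → (3.000,4.561)–(3.577,5.000)
cell (3,5): code 0011 → (3.577,5.000)–(3.253,6.000)
cell (3,6): code 0001 → (3.253,6.000)–(3.000,6.167)
total: 6 segments, chained into 1 closed loop(s), length Σ = 4.235616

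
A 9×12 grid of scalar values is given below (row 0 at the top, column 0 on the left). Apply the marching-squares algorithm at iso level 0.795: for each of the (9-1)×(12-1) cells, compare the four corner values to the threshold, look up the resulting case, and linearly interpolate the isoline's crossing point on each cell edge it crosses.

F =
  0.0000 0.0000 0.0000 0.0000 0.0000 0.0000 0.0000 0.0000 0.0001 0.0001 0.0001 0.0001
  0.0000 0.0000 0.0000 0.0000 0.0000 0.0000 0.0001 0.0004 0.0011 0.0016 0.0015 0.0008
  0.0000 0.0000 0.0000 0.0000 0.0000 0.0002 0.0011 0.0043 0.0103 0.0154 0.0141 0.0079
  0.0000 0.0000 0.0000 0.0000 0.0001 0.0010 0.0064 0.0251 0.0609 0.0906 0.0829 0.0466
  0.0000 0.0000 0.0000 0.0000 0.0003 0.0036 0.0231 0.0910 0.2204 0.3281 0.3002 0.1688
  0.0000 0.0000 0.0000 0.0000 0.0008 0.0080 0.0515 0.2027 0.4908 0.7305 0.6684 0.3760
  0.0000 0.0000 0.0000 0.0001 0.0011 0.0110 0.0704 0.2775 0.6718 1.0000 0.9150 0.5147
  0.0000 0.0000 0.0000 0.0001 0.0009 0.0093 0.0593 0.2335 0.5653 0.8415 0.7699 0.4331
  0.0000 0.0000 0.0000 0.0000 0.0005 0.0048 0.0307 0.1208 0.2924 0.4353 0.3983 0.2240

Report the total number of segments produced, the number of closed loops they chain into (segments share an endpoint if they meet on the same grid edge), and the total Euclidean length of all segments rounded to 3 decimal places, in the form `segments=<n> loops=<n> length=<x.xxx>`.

cell (5,8): code 0100 → (5.239,9.000)–(6.000,8.375)
cell (5,9): code 1100 → (5.513,10.000)–(5.239,9.000)
cell (5,10): code 1000 → (6.000,10.300)–(5.513,10.000)
cell (6,8): code 0110 → (6.000,8.375)–(7.000,8.832)
cell (6,9): code 1011 → (7.000,9.649)–(6.827,10.000)
cell (6,10): code 0001 → (6.827,10.000)–(6.000,10.300)
cell (7,8): code 0010 → (7.000,8.832)–(7.114,9.000)
cell (7,9): code 0001 → (7.114,9.000)–(7.000,9.649)
total: 8 segments, chained into 1 closed loop(s), length Σ = 5.825473

segments=8 loops=1 length=5.825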